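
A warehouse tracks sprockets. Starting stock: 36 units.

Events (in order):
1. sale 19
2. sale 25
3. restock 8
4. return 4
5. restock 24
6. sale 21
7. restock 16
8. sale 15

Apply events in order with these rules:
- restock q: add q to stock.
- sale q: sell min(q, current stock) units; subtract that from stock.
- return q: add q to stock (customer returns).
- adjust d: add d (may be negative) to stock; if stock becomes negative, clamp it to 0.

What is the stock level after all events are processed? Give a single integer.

Processing events:
Start: stock = 36
  Event 1 (sale 19): sell min(19,36)=19. stock: 36 - 19 = 17. total_sold = 19
  Event 2 (sale 25): sell min(25,17)=17. stock: 17 - 17 = 0. total_sold = 36
  Event 3 (restock 8): 0 + 8 = 8
  Event 4 (return 4): 8 + 4 = 12
  Event 5 (restock 24): 12 + 24 = 36
  Event 6 (sale 21): sell min(21,36)=21. stock: 36 - 21 = 15. total_sold = 57
  Event 7 (restock 16): 15 + 16 = 31
  Event 8 (sale 15): sell min(15,31)=15. stock: 31 - 15 = 16. total_sold = 72
Final: stock = 16, total_sold = 72

Answer: 16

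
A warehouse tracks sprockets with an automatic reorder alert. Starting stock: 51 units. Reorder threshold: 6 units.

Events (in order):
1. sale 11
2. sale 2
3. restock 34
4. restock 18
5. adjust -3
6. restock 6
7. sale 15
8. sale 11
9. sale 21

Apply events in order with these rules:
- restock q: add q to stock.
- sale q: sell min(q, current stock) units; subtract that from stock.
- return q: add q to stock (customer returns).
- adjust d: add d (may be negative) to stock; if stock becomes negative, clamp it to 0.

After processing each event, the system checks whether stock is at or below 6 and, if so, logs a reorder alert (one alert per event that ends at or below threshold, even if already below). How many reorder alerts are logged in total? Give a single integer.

Answer: 0

Derivation:
Processing events:
Start: stock = 51
  Event 1 (sale 11): sell min(11,51)=11. stock: 51 - 11 = 40. total_sold = 11
  Event 2 (sale 2): sell min(2,40)=2. stock: 40 - 2 = 38. total_sold = 13
  Event 3 (restock 34): 38 + 34 = 72
  Event 4 (restock 18): 72 + 18 = 90
  Event 5 (adjust -3): 90 + -3 = 87
  Event 6 (restock 6): 87 + 6 = 93
  Event 7 (sale 15): sell min(15,93)=15. stock: 93 - 15 = 78. total_sold = 28
  Event 8 (sale 11): sell min(11,78)=11. stock: 78 - 11 = 67. total_sold = 39
  Event 9 (sale 21): sell min(21,67)=21. stock: 67 - 21 = 46. total_sold = 60
Final: stock = 46, total_sold = 60

Checking against threshold 6:
  After event 1: stock=40 > 6
  After event 2: stock=38 > 6
  After event 3: stock=72 > 6
  After event 4: stock=90 > 6
  After event 5: stock=87 > 6
  After event 6: stock=93 > 6
  After event 7: stock=78 > 6
  After event 8: stock=67 > 6
  After event 9: stock=46 > 6
Alert events: []. Count = 0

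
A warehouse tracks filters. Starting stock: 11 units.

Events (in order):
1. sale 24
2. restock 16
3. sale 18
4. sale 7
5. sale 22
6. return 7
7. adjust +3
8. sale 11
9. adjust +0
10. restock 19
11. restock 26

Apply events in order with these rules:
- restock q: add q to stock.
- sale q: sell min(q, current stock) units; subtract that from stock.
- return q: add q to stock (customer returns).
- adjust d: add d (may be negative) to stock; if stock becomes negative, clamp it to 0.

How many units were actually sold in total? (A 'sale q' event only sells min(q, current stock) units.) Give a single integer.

Processing events:
Start: stock = 11
  Event 1 (sale 24): sell min(24,11)=11. stock: 11 - 11 = 0. total_sold = 11
  Event 2 (restock 16): 0 + 16 = 16
  Event 3 (sale 18): sell min(18,16)=16. stock: 16 - 16 = 0. total_sold = 27
  Event 4 (sale 7): sell min(7,0)=0. stock: 0 - 0 = 0. total_sold = 27
  Event 5 (sale 22): sell min(22,0)=0. stock: 0 - 0 = 0. total_sold = 27
  Event 6 (return 7): 0 + 7 = 7
  Event 7 (adjust +3): 7 + 3 = 10
  Event 8 (sale 11): sell min(11,10)=10. stock: 10 - 10 = 0. total_sold = 37
  Event 9 (adjust +0): 0 + 0 = 0
  Event 10 (restock 19): 0 + 19 = 19
  Event 11 (restock 26): 19 + 26 = 45
Final: stock = 45, total_sold = 37

Answer: 37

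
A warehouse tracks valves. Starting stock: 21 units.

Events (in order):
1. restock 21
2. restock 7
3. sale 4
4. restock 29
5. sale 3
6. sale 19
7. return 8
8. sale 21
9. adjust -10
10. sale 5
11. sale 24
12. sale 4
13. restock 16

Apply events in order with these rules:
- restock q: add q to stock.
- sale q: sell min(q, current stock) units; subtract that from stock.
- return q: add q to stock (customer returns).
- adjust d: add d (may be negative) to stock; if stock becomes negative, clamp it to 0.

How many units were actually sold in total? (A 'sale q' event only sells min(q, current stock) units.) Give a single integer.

Processing events:
Start: stock = 21
  Event 1 (restock 21): 21 + 21 = 42
  Event 2 (restock 7): 42 + 7 = 49
  Event 3 (sale 4): sell min(4,49)=4. stock: 49 - 4 = 45. total_sold = 4
  Event 4 (restock 29): 45 + 29 = 74
  Event 5 (sale 3): sell min(3,74)=3. stock: 74 - 3 = 71. total_sold = 7
  Event 6 (sale 19): sell min(19,71)=19. stock: 71 - 19 = 52. total_sold = 26
  Event 7 (return 8): 52 + 8 = 60
  Event 8 (sale 21): sell min(21,60)=21. stock: 60 - 21 = 39. total_sold = 47
  Event 9 (adjust -10): 39 + -10 = 29
  Event 10 (sale 5): sell min(5,29)=5. stock: 29 - 5 = 24. total_sold = 52
  Event 11 (sale 24): sell min(24,24)=24. stock: 24 - 24 = 0. total_sold = 76
  Event 12 (sale 4): sell min(4,0)=0. stock: 0 - 0 = 0. total_sold = 76
  Event 13 (restock 16): 0 + 16 = 16
Final: stock = 16, total_sold = 76

Answer: 76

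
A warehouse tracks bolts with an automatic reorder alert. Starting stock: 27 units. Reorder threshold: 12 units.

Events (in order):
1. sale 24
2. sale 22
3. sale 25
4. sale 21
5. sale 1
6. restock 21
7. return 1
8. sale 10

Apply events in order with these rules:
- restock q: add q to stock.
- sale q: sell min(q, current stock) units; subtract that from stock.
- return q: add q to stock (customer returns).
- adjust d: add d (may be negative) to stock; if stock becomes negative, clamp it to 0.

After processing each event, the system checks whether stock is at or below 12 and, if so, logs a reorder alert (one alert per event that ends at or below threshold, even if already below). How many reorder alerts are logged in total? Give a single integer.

Processing events:
Start: stock = 27
  Event 1 (sale 24): sell min(24,27)=24. stock: 27 - 24 = 3. total_sold = 24
  Event 2 (sale 22): sell min(22,3)=3. stock: 3 - 3 = 0. total_sold = 27
  Event 3 (sale 25): sell min(25,0)=0. stock: 0 - 0 = 0. total_sold = 27
  Event 4 (sale 21): sell min(21,0)=0. stock: 0 - 0 = 0. total_sold = 27
  Event 5 (sale 1): sell min(1,0)=0. stock: 0 - 0 = 0. total_sold = 27
  Event 6 (restock 21): 0 + 21 = 21
  Event 7 (return 1): 21 + 1 = 22
  Event 8 (sale 10): sell min(10,22)=10. stock: 22 - 10 = 12. total_sold = 37
Final: stock = 12, total_sold = 37

Checking against threshold 12:
  After event 1: stock=3 <= 12 -> ALERT
  After event 2: stock=0 <= 12 -> ALERT
  After event 3: stock=0 <= 12 -> ALERT
  After event 4: stock=0 <= 12 -> ALERT
  After event 5: stock=0 <= 12 -> ALERT
  After event 6: stock=21 > 12
  After event 7: stock=22 > 12
  After event 8: stock=12 <= 12 -> ALERT
Alert events: [1, 2, 3, 4, 5, 8]. Count = 6

Answer: 6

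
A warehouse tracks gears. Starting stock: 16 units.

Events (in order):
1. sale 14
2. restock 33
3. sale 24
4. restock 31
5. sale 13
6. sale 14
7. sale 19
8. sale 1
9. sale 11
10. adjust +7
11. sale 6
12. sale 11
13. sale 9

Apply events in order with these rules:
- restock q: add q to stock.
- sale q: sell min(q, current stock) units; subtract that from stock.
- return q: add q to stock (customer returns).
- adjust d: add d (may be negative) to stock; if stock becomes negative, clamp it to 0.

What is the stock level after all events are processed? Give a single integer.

Answer: 0

Derivation:
Processing events:
Start: stock = 16
  Event 1 (sale 14): sell min(14,16)=14. stock: 16 - 14 = 2. total_sold = 14
  Event 2 (restock 33): 2 + 33 = 35
  Event 3 (sale 24): sell min(24,35)=24. stock: 35 - 24 = 11. total_sold = 38
  Event 4 (restock 31): 11 + 31 = 42
  Event 5 (sale 13): sell min(13,42)=13. stock: 42 - 13 = 29. total_sold = 51
  Event 6 (sale 14): sell min(14,29)=14. stock: 29 - 14 = 15. total_sold = 65
  Event 7 (sale 19): sell min(19,15)=15. stock: 15 - 15 = 0. total_sold = 80
  Event 8 (sale 1): sell min(1,0)=0. stock: 0 - 0 = 0. total_sold = 80
  Event 9 (sale 11): sell min(11,0)=0. stock: 0 - 0 = 0. total_sold = 80
  Event 10 (adjust +7): 0 + 7 = 7
  Event 11 (sale 6): sell min(6,7)=6. stock: 7 - 6 = 1. total_sold = 86
  Event 12 (sale 11): sell min(11,1)=1. stock: 1 - 1 = 0. total_sold = 87
  Event 13 (sale 9): sell min(9,0)=0. stock: 0 - 0 = 0. total_sold = 87
Final: stock = 0, total_sold = 87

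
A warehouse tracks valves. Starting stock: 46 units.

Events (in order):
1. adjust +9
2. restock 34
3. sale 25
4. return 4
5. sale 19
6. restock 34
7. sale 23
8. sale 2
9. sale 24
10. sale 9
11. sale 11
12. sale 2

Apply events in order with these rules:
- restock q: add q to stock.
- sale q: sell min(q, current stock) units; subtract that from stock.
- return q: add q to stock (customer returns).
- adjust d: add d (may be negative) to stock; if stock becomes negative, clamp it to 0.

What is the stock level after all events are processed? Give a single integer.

Processing events:
Start: stock = 46
  Event 1 (adjust +9): 46 + 9 = 55
  Event 2 (restock 34): 55 + 34 = 89
  Event 3 (sale 25): sell min(25,89)=25. stock: 89 - 25 = 64. total_sold = 25
  Event 4 (return 4): 64 + 4 = 68
  Event 5 (sale 19): sell min(19,68)=19. stock: 68 - 19 = 49. total_sold = 44
  Event 6 (restock 34): 49 + 34 = 83
  Event 7 (sale 23): sell min(23,83)=23. stock: 83 - 23 = 60. total_sold = 67
  Event 8 (sale 2): sell min(2,60)=2. stock: 60 - 2 = 58. total_sold = 69
  Event 9 (sale 24): sell min(24,58)=24. stock: 58 - 24 = 34. total_sold = 93
  Event 10 (sale 9): sell min(9,34)=9. stock: 34 - 9 = 25. total_sold = 102
  Event 11 (sale 11): sell min(11,25)=11. stock: 25 - 11 = 14. total_sold = 113
  Event 12 (sale 2): sell min(2,14)=2. stock: 14 - 2 = 12. total_sold = 115
Final: stock = 12, total_sold = 115

Answer: 12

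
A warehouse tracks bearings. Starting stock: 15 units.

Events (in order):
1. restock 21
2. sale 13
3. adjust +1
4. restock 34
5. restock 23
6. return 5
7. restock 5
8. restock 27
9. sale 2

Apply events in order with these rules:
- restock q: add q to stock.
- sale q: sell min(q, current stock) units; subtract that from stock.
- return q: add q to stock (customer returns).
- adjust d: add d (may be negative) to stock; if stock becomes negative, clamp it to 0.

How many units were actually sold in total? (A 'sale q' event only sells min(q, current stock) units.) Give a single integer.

Processing events:
Start: stock = 15
  Event 1 (restock 21): 15 + 21 = 36
  Event 2 (sale 13): sell min(13,36)=13. stock: 36 - 13 = 23. total_sold = 13
  Event 3 (adjust +1): 23 + 1 = 24
  Event 4 (restock 34): 24 + 34 = 58
  Event 5 (restock 23): 58 + 23 = 81
  Event 6 (return 5): 81 + 5 = 86
  Event 7 (restock 5): 86 + 5 = 91
  Event 8 (restock 27): 91 + 27 = 118
  Event 9 (sale 2): sell min(2,118)=2. stock: 118 - 2 = 116. total_sold = 15
Final: stock = 116, total_sold = 15

Answer: 15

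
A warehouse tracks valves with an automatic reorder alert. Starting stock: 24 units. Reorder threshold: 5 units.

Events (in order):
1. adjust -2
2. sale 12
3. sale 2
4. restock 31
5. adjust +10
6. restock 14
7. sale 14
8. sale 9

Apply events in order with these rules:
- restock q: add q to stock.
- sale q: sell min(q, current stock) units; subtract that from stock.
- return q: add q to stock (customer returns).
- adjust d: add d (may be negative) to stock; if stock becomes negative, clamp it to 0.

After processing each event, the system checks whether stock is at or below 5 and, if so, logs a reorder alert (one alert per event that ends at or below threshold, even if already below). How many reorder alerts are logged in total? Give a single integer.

Processing events:
Start: stock = 24
  Event 1 (adjust -2): 24 + -2 = 22
  Event 2 (sale 12): sell min(12,22)=12. stock: 22 - 12 = 10. total_sold = 12
  Event 3 (sale 2): sell min(2,10)=2. stock: 10 - 2 = 8. total_sold = 14
  Event 4 (restock 31): 8 + 31 = 39
  Event 5 (adjust +10): 39 + 10 = 49
  Event 6 (restock 14): 49 + 14 = 63
  Event 7 (sale 14): sell min(14,63)=14. stock: 63 - 14 = 49. total_sold = 28
  Event 8 (sale 9): sell min(9,49)=9. stock: 49 - 9 = 40. total_sold = 37
Final: stock = 40, total_sold = 37

Checking against threshold 5:
  After event 1: stock=22 > 5
  After event 2: stock=10 > 5
  After event 3: stock=8 > 5
  After event 4: stock=39 > 5
  After event 5: stock=49 > 5
  After event 6: stock=63 > 5
  After event 7: stock=49 > 5
  After event 8: stock=40 > 5
Alert events: []. Count = 0

Answer: 0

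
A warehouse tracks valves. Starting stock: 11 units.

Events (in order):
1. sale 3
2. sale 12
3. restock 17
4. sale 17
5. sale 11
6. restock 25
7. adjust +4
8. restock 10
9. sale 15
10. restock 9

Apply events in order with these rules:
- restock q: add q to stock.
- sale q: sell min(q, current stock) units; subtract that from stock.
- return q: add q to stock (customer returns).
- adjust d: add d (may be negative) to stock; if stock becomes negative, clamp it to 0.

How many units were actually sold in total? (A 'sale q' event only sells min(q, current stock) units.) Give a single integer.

Answer: 43

Derivation:
Processing events:
Start: stock = 11
  Event 1 (sale 3): sell min(3,11)=3. stock: 11 - 3 = 8. total_sold = 3
  Event 2 (sale 12): sell min(12,8)=8. stock: 8 - 8 = 0. total_sold = 11
  Event 3 (restock 17): 0 + 17 = 17
  Event 4 (sale 17): sell min(17,17)=17. stock: 17 - 17 = 0. total_sold = 28
  Event 5 (sale 11): sell min(11,0)=0. stock: 0 - 0 = 0. total_sold = 28
  Event 6 (restock 25): 0 + 25 = 25
  Event 7 (adjust +4): 25 + 4 = 29
  Event 8 (restock 10): 29 + 10 = 39
  Event 9 (sale 15): sell min(15,39)=15. stock: 39 - 15 = 24. total_sold = 43
  Event 10 (restock 9): 24 + 9 = 33
Final: stock = 33, total_sold = 43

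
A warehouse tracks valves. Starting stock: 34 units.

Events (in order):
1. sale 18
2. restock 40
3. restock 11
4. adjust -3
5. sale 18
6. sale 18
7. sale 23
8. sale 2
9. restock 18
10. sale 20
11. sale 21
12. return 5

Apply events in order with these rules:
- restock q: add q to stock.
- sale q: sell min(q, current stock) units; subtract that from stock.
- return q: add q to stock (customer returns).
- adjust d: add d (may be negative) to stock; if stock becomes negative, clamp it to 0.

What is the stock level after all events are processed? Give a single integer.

Processing events:
Start: stock = 34
  Event 1 (sale 18): sell min(18,34)=18. stock: 34 - 18 = 16. total_sold = 18
  Event 2 (restock 40): 16 + 40 = 56
  Event 3 (restock 11): 56 + 11 = 67
  Event 4 (adjust -3): 67 + -3 = 64
  Event 5 (sale 18): sell min(18,64)=18. stock: 64 - 18 = 46. total_sold = 36
  Event 6 (sale 18): sell min(18,46)=18. stock: 46 - 18 = 28. total_sold = 54
  Event 7 (sale 23): sell min(23,28)=23. stock: 28 - 23 = 5. total_sold = 77
  Event 8 (sale 2): sell min(2,5)=2. stock: 5 - 2 = 3. total_sold = 79
  Event 9 (restock 18): 3 + 18 = 21
  Event 10 (sale 20): sell min(20,21)=20. stock: 21 - 20 = 1. total_sold = 99
  Event 11 (sale 21): sell min(21,1)=1. stock: 1 - 1 = 0. total_sold = 100
  Event 12 (return 5): 0 + 5 = 5
Final: stock = 5, total_sold = 100

Answer: 5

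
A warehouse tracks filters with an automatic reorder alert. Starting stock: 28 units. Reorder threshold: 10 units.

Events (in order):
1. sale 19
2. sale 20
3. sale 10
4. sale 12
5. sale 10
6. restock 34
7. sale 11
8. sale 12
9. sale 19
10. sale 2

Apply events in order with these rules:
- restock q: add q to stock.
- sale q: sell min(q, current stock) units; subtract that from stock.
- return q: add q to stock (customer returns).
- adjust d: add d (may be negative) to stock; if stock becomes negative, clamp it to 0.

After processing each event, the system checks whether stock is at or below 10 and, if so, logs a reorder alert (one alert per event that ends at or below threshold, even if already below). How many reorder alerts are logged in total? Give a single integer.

Processing events:
Start: stock = 28
  Event 1 (sale 19): sell min(19,28)=19. stock: 28 - 19 = 9. total_sold = 19
  Event 2 (sale 20): sell min(20,9)=9. stock: 9 - 9 = 0. total_sold = 28
  Event 3 (sale 10): sell min(10,0)=0. stock: 0 - 0 = 0. total_sold = 28
  Event 4 (sale 12): sell min(12,0)=0. stock: 0 - 0 = 0. total_sold = 28
  Event 5 (sale 10): sell min(10,0)=0. stock: 0 - 0 = 0. total_sold = 28
  Event 6 (restock 34): 0 + 34 = 34
  Event 7 (sale 11): sell min(11,34)=11. stock: 34 - 11 = 23. total_sold = 39
  Event 8 (sale 12): sell min(12,23)=12. stock: 23 - 12 = 11. total_sold = 51
  Event 9 (sale 19): sell min(19,11)=11. stock: 11 - 11 = 0. total_sold = 62
  Event 10 (sale 2): sell min(2,0)=0. stock: 0 - 0 = 0. total_sold = 62
Final: stock = 0, total_sold = 62

Checking against threshold 10:
  After event 1: stock=9 <= 10 -> ALERT
  After event 2: stock=0 <= 10 -> ALERT
  After event 3: stock=0 <= 10 -> ALERT
  After event 4: stock=0 <= 10 -> ALERT
  After event 5: stock=0 <= 10 -> ALERT
  After event 6: stock=34 > 10
  After event 7: stock=23 > 10
  After event 8: stock=11 > 10
  After event 9: stock=0 <= 10 -> ALERT
  After event 10: stock=0 <= 10 -> ALERT
Alert events: [1, 2, 3, 4, 5, 9, 10]. Count = 7

Answer: 7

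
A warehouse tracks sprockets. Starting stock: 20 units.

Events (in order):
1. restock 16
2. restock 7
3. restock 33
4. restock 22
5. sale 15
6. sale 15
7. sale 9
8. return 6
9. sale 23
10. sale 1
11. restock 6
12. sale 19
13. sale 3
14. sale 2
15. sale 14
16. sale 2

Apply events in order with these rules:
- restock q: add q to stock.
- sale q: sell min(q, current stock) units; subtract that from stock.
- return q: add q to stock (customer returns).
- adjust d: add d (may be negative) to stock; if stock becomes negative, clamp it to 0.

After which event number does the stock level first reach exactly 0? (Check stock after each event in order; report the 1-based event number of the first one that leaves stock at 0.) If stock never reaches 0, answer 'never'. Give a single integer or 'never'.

Answer: never

Derivation:
Processing events:
Start: stock = 20
  Event 1 (restock 16): 20 + 16 = 36
  Event 2 (restock 7): 36 + 7 = 43
  Event 3 (restock 33): 43 + 33 = 76
  Event 4 (restock 22): 76 + 22 = 98
  Event 5 (sale 15): sell min(15,98)=15. stock: 98 - 15 = 83. total_sold = 15
  Event 6 (sale 15): sell min(15,83)=15. stock: 83 - 15 = 68. total_sold = 30
  Event 7 (sale 9): sell min(9,68)=9. stock: 68 - 9 = 59. total_sold = 39
  Event 8 (return 6): 59 + 6 = 65
  Event 9 (sale 23): sell min(23,65)=23. stock: 65 - 23 = 42. total_sold = 62
  Event 10 (sale 1): sell min(1,42)=1. stock: 42 - 1 = 41. total_sold = 63
  Event 11 (restock 6): 41 + 6 = 47
  Event 12 (sale 19): sell min(19,47)=19. stock: 47 - 19 = 28. total_sold = 82
  Event 13 (sale 3): sell min(3,28)=3. stock: 28 - 3 = 25. total_sold = 85
  Event 14 (sale 2): sell min(2,25)=2. stock: 25 - 2 = 23. total_sold = 87
  Event 15 (sale 14): sell min(14,23)=14. stock: 23 - 14 = 9. total_sold = 101
  Event 16 (sale 2): sell min(2,9)=2. stock: 9 - 2 = 7. total_sold = 103
Final: stock = 7, total_sold = 103

Stock never reaches 0.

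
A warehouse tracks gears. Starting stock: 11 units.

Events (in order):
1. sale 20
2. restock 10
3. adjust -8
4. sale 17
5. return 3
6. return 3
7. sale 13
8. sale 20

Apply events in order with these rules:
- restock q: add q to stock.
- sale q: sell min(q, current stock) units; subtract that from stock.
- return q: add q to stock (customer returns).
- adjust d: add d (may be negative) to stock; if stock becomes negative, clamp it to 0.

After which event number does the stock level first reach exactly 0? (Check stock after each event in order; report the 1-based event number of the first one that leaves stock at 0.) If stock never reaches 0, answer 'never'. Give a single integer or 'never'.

Processing events:
Start: stock = 11
  Event 1 (sale 20): sell min(20,11)=11. stock: 11 - 11 = 0. total_sold = 11
  Event 2 (restock 10): 0 + 10 = 10
  Event 3 (adjust -8): 10 + -8 = 2
  Event 4 (sale 17): sell min(17,2)=2. stock: 2 - 2 = 0. total_sold = 13
  Event 5 (return 3): 0 + 3 = 3
  Event 6 (return 3): 3 + 3 = 6
  Event 7 (sale 13): sell min(13,6)=6. stock: 6 - 6 = 0. total_sold = 19
  Event 8 (sale 20): sell min(20,0)=0. stock: 0 - 0 = 0. total_sold = 19
Final: stock = 0, total_sold = 19

First zero at event 1.

Answer: 1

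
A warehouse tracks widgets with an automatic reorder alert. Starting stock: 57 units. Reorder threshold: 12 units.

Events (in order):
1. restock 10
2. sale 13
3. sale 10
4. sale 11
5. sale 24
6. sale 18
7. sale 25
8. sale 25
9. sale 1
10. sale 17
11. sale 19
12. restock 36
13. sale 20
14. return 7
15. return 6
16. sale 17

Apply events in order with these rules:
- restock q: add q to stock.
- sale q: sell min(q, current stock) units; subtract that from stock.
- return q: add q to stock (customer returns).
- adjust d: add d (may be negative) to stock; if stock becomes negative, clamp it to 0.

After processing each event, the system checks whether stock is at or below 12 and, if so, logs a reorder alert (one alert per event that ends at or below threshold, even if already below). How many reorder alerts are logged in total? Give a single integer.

Processing events:
Start: stock = 57
  Event 1 (restock 10): 57 + 10 = 67
  Event 2 (sale 13): sell min(13,67)=13. stock: 67 - 13 = 54. total_sold = 13
  Event 3 (sale 10): sell min(10,54)=10. stock: 54 - 10 = 44. total_sold = 23
  Event 4 (sale 11): sell min(11,44)=11. stock: 44 - 11 = 33. total_sold = 34
  Event 5 (sale 24): sell min(24,33)=24. stock: 33 - 24 = 9. total_sold = 58
  Event 6 (sale 18): sell min(18,9)=9. stock: 9 - 9 = 0. total_sold = 67
  Event 7 (sale 25): sell min(25,0)=0. stock: 0 - 0 = 0. total_sold = 67
  Event 8 (sale 25): sell min(25,0)=0. stock: 0 - 0 = 0. total_sold = 67
  Event 9 (sale 1): sell min(1,0)=0. stock: 0 - 0 = 0. total_sold = 67
  Event 10 (sale 17): sell min(17,0)=0. stock: 0 - 0 = 0. total_sold = 67
  Event 11 (sale 19): sell min(19,0)=0. stock: 0 - 0 = 0. total_sold = 67
  Event 12 (restock 36): 0 + 36 = 36
  Event 13 (sale 20): sell min(20,36)=20. stock: 36 - 20 = 16. total_sold = 87
  Event 14 (return 7): 16 + 7 = 23
  Event 15 (return 6): 23 + 6 = 29
  Event 16 (sale 17): sell min(17,29)=17. stock: 29 - 17 = 12. total_sold = 104
Final: stock = 12, total_sold = 104

Checking against threshold 12:
  After event 1: stock=67 > 12
  After event 2: stock=54 > 12
  After event 3: stock=44 > 12
  After event 4: stock=33 > 12
  After event 5: stock=9 <= 12 -> ALERT
  After event 6: stock=0 <= 12 -> ALERT
  After event 7: stock=0 <= 12 -> ALERT
  After event 8: stock=0 <= 12 -> ALERT
  After event 9: stock=0 <= 12 -> ALERT
  After event 10: stock=0 <= 12 -> ALERT
  After event 11: stock=0 <= 12 -> ALERT
  After event 12: stock=36 > 12
  After event 13: stock=16 > 12
  After event 14: stock=23 > 12
  After event 15: stock=29 > 12
  After event 16: stock=12 <= 12 -> ALERT
Alert events: [5, 6, 7, 8, 9, 10, 11, 16]. Count = 8

Answer: 8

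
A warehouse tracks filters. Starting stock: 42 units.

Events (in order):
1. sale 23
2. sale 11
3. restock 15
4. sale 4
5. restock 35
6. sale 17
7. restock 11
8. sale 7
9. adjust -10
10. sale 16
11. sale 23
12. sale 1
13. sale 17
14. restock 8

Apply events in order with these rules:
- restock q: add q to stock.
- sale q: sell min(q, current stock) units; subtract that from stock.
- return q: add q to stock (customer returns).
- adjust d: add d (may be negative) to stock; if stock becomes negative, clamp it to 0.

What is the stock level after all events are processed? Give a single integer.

Answer: 8

Derivation:
Processing events:
Start: stock = 42
  Event 1 (sale 23): sell min(23,42)=23. stock: 42 - 23 = 19. total_sold = 23
  Event 2 (sale 11): sell min(11,19)=11. stock: 19 - 11 = 8. total_sold = 34
  Event 3 (restock 15): 8 + 15 = 23
  Event 4 (sale 4): sell min(4,23)=4. stock: 23 - 4 = 19. total_sold = 38
  Event 5 (restock 35): 19 + 35 = 54
  Event 6 (sale 17): sell min(17,54)=17. stock: 54 - 17 = 37. total_sold = 55
  Event 7 (restock 11): 37 + 11 = 48
  Event 8 (sale 7): sell min(7,48)=7. stock: 48 - 7 = 41. total_sold = 62
  Event 9 (adjust -10): 41 + -10 = 31
  Event 10 (sale 16): sell min(16,31)=16. stock: 31 - 16 = 15. total_sold = 78
  Event 11 (sale 23): sell min(23,15)=15. stock: 15 - 15 = 0. total_sold = 93
  Event 12 (sale 1): sell min(1,0)=0. stock: 0 - 0 = 0. total_sold = 93
  Event 13 (sale 17): sell min(17,0)=0. stock: 0 - 0 = 0. total_sold = 93
  Event 14 (restock 8): 0 + 8 = 8
Final: stock = 8, total_sold = 93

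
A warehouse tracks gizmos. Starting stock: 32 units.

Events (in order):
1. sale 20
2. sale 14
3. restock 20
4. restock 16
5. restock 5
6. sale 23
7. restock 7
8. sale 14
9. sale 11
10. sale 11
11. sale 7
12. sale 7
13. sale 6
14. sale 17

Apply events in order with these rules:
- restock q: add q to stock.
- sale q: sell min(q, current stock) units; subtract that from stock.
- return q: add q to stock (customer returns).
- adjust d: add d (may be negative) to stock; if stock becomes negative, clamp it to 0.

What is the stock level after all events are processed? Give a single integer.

Answer: 0

Derivation:
Processing events:
Start: stock = 32
  Event 1 (sale 20): sell min(20,32)=20. stock: 32 - 20 = 12. total_sold = 20
  Event 2 (sale 14): sell min(14,12)=12. stock: 12 - 12 = 0. total_sold = 32
  Event 3 (restock 20): 0 + 20 = 20
  Event 4 (restock 16): 20 + 16 = 36
  Event 5 (restock 5): 36 + 5 = 41
  Event 6 (sale 23): sell min(23,41)=23. stock: 41 - 23 = 18. total_sold = 55
  Event 7 (restock 7): 18 + 7 = 25
  Event 8 (sale 14): sell min(14,25)=14. stock: 25 - 14 = 11. total_sold = 69
  Event 9 (sale 11): sell min(11,11)=11. stock: 11 - 11 = 0. total_sold = 80
  Event 10 (sale 11): sell min(11,0)=0. stock: 0 - 0 = 0. total_sold = 80
  Event 11 (sale 7): sell min(7,0)=0. stock: 0 - 0 = 0. total_sold = 80
  Event 12 (sale 7): sell min(7,0)=0. stock: 0 - 0 = 0. total_sold = 80
  Event 13 (sale 6): sell min(6,0)=0. stock: 0 - 0 = 0. total_sold = 80
  Event 14 (sale 17): sell min(17,0)=0. stock: 0 - 0 = 0. total_sold = 80
Final: stock = 0, total_sold = 80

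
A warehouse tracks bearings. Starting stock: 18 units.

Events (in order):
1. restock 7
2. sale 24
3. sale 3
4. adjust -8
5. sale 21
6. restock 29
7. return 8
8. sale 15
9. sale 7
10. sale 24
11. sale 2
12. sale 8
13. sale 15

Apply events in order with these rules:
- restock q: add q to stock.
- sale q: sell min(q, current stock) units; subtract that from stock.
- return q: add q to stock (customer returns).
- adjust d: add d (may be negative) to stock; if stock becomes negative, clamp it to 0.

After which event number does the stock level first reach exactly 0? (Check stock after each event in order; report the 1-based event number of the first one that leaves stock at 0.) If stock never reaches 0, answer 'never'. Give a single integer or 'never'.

Answer: 3

Derivation:
Processing events:
Start: stock = 18
  Event 1 (restock 7): 18 + 7 = 25
  Event 2 (sale 24): sell min(24,25)=24. stock: 25 - 24 = 1. total_sold = 24
  Event 3 (sale 3): sell min(3,1)=1. stock: 1 - 1 = 0. total_sold = 25
  Event 4 (adjust -8): 0 + -8 = 0 (clamped to 0)
  Event 5 (sale 21): sell min(21,0)=0. stock: 0 - 0 = 0. total_sold = 25
  Event 6 (restock 29): 0 + 29 = 29
  Event 7 (return 8): 29 + 8 = 37
  Event 8 (sale 15): sell min(15,37)=15. stock: 37 - 15 = 22. total_sold = 40
  Event 9 (sale 7): sell min(7,22)=7. stock: 22 - 7 = 15. total_sold = 47
  Event 10 (sale 24): sell min(24,15)=15. stock: 15 - 15 = 0. total_sold = 62
  Event 11 (sale 2): sell min(2,0)=0. stock: 0 - 0 = 0. total_sold = 62
  Event 12 (sale 8): sell min(8,0)=0. stock: 0 - 0 = 0. total_sold = 62
  Event 13 (sale 15): sell min(15,0)=0. stock: 0 - 0 = 0. total_sold = 62
Final: stock = 0, total_sold = 62

First zero at event 3.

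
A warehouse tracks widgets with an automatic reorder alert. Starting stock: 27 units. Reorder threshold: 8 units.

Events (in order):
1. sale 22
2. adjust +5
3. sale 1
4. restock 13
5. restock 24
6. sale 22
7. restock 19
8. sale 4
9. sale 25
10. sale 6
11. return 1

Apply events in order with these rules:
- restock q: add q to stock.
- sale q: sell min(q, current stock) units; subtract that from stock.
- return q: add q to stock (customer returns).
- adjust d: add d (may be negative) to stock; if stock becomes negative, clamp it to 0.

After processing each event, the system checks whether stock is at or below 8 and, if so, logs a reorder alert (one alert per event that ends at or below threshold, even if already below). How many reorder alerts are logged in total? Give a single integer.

Answer: 2

Derivation:
Processing events:
Start: stock = 27
  Event 1 (sale 22): sell min(22,27)=22. stock: 27 - 22 = 5. total_sold = 22
  Event 2 (adjust +5): 5 + 5 = 10
  Event 3 (sale 1): sell min(1,10)=1. stock: 10 - 1 = 9. total_sold = 23
  Event 4 (restock 13): 9 + 13 = 22
  Event 5 (restock 24): 22 + 24 = 46
  Event 6 (sale 22): sell min(22,46)=22. stock: 46 - 22 = 24. total_sold = 45
  Event 7 (restock 19): 24 + 19 = 43
  Event 8 (sale 4): sell min(4,43)=4. stock: 43 - 4 = 39. total_sold = 49
  Event 9 (sale 25): sell min(25,39)=25. stock: 39 - 25 = 14. total_sold = 74
  Event 10 (sale 6): sell min(6,14)=6. stock: 14 - 6 = 8. total_sold = 80
  Event 11 (return 1): 8 + 1 = 9
Final: stock = 9, total_sold = 80

Checking against threshold 8:
  After event 1: stock=5 <= 8 -> ALERT
  After event 2: stock=10 > 8
  After event 3: stock=9 > 8
  After event 4: stock=22 > 8
  After event 5: stock=46 > 8
  After event 6: stock=24 > 8
  After event 7: stock=43 > 8
  After event 8: stock=39 > 8
  After event 9: stock=14 > 8
  After event 10: stock=8 <= 8 -> ALERT
  After event 11: stock=9 > 8
Alert events: [1, 10]. Count = 2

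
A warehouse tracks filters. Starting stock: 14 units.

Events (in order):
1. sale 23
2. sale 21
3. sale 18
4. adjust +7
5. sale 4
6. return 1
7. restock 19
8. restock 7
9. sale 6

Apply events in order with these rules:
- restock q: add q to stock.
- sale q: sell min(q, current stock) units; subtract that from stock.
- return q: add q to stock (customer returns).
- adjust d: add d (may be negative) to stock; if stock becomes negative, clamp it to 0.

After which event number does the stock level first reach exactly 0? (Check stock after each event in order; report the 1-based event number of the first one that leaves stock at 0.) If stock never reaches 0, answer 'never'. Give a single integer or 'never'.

Answer: 1

Derivation:
Processing events:
Start: stock = 14
  Event 1 (sale 23): sell min(23,14)=14. stock: 14 - 14 = 0. total_sold = 14
  Event 2 (sale 21): sell min(21,0)=0. stock: 0 - 0 = 0. total_sold = 14
  Event 3 (sale 18): sell min(18,0)=0. stock: 0 - 0 = 0. total_sold = 14
  Event 4 (adjust +7): 0 + 7 = 7
  Event 5 (sale 4): sell min(4,7)=4. stock: 7 - 4 = 3. total_sold = 18
  Event 6 (return 1): 3 + 1 = 4
  Event 7 (restock 19): 4 + 19 = 23
  Event 8 (restock 7): 23 + 7 = 30
  Event 9 (sale 6): sell min(6,30)=6. stock: 30 - 6 = 24. total_sold = 24
Final: stock = 24, total_sold = 24

First zero at event 1.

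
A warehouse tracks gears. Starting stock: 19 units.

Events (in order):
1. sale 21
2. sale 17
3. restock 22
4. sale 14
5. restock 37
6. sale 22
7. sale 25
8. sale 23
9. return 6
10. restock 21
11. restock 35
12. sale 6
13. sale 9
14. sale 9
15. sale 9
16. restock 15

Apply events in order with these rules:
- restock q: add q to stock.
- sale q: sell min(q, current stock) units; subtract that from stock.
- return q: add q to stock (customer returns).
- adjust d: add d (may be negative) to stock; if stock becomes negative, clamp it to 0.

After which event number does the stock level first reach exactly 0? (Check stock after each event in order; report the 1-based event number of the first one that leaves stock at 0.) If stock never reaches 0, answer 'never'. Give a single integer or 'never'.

Answer: 1

Derivation:
Processing events:
Start: stock = 19
  Event 1 (sale 21): sell min(21,19)=19. stock: 19 - 19 = 0. total_sold = 19
  Event 2 (sale 17): sell min(17,0)=0. stock: 0 - 0 = 0. total_sold = 19
  Event 3 (restock 22): 0 + 22 = 22
  Event 4 (sale 14): sell min(14,22)=14. stock: 22 - 14 = 8. total_sold = 33
  Event 5 (restock 37): 8 + 37 = 45
  Event 6 (sale 22): sell min(22,45)=22. stock: 45 - 22 = 23. total_sold = 55
  Event 7 (sale 25): sell min(25,23)=23. stock: 23 - 23 = 0. total_sold = 78
  Event 8 (sale 23): sell min(23,0)=0. stock: 0 - 0 = 0. total_sold = 78
  Event 9 (return 6): 0 + 6 = 6
  Event 10 (restock 21): 6 + 21 = 27
  Event 11 (restock 35): 27 + 35 = 62
  Event 12 (sale 6): sell min(6,62)=6. stock: 62 - 6 = 56. total_sold = 84
  Event 13 (sale 9): sell min(9,56)=9. stock: 56 - 9 = 47. total_sold = 93
  Event 14 (sale 9): sell min(9,47)=9. stock: 47 - 9 = 38. total_sold = 102
  Event 15 (sale 9): sell min(9,38)=9. stock: 38 - 9 = 29. total_sold = 111
  Event 16 (restock 15): 29 + 15 = 44
Final: stock = 44, total_sold = 111

First zero at event 1.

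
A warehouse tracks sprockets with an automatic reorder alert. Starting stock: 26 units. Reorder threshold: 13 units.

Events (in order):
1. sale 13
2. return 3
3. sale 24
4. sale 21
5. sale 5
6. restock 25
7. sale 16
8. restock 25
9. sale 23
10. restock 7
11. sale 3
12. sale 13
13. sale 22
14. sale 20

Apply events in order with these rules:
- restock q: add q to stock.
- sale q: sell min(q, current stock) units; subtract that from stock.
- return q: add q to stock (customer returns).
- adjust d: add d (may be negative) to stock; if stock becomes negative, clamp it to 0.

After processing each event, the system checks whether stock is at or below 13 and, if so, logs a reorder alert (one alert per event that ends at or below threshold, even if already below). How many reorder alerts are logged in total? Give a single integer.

Processing events:
Start: stock = 26
  Event 1 (sale 13): sell min(13,26)=13. stock: 26 - 13 = 13. total_sold = 13
  Event 2 (return 3): 13 + 3 = 16
  Event 3 (sale 24): sell min(24,16)=16. stock: 16 - 16 = 0. total_sold = 29
  Event 4 (sale 21): sell min(21,0)=0. stock: 0 - 0 = 0. total_sold = 29
  Event 5 (sale 5): sell min(5,0)=0. stock: 0 - 0 = 0. total_sold = 29
  Event 6 (restock 25): 0 + 25 = 25
  Event 7 (sale 16): sell min(16,25)=16. stock: 25 - 16 = 9. total_sold = 45
  Event 8 (restock 25): 9 + 25 = 34
  Event 9 (sale 23): sell min(23,34)=23. stock: 34 - 23 = 11. total_sold = 68
  Event 10 (restock 7): 11 + 7 = 18
  Event 11 (sale 3): sell min(3,18)=3. stock: 18 - 3 = 15. total_sold = 71
  Event 12 (sale 13): sell min(13,15)=13. stock: 15 - 13 = 2. total_sold = 84
  Event 13 (sale 22): sell min(22,2)=2. stock: 2 - 2 = 0. total_sold = 86
  Event 14 (sale 20): sell min(20,0)=0. stock: 0 - 0 = 0. total_sold = 86
Final: stock = 0, total_sold = 86

Checking against threshold 13:
  After event 1: stock=13 <= 13 -> ALERT
  After event 2: stock=16 > 13
  After event 3: stock=0 <= 13 -> ALERT
  After event 4: stock=0 <= 13 -> ALERT
  After event 5: stock=0 <= 13 -> ALERT
  After event 6: stock=25 > 13
  After event 7: stock=9 <= 13 -> ALERT
  After event 8: stock=34 > 13
  After event 9: stock=11 <= 13 -> ALERT
  After event 10: stock=18 > 13
  After event 11: stock=15 > 13
  After event 12: stock=2 <= 13 -> ALERT
  After event 13: stock=0 <= 13 -> ALERT
  After event 14: stock=0 <= 13 -> ALERT
Alert events: [1, 3, 4, 5, 7, 9, 12, 13, 14]. Count = 9

Answer: 9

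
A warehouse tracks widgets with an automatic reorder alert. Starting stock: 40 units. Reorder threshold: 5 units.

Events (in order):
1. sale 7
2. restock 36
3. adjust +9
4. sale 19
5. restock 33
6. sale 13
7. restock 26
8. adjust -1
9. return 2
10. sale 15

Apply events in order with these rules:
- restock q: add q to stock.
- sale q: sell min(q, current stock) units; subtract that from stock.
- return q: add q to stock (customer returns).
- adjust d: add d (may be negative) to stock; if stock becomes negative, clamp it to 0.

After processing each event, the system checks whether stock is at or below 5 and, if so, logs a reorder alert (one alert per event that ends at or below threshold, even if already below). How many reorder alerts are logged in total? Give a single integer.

Processing events:
Start: stock = 40
  Event 1 (sale 7): sell min(7,40)=7. stock: 40 - 7 = 33. total_sold = 7
  Event 2 (restock 36): 33 + 36 = 69
  Event 3 (adjust +9): 69 + 9 = 78
  Event 4 (sale 19): sell min(19,78)=19. stock: 78 - 19 = 59. total_sold = 26
  Event 5 (restock 33): 59 + 33 = 92
  Event 6 (sale 13): sell min(13,92)=13. stock: 92 - 13 = 79. total_sold = 39
  Event 7 (restock 26): 79 + 26 = 105
  Event 8 (adjust -1): 105 + -1 = 104
  Event 9 (return 2): 104 + 2 = 106
  Event 10 (sale 15): sell min(15,106)=15. stock: 106 - 15 = 91. total_sold = 54
Final: stock = 91, total_sold = 54

Checking against threshold 5:
  After event 1: stock=33 > 5
  After event 2: stock=69 > 5
  After event 3: stock=78 > 5
  After event 4: stock=59 > 5
  After event 5: stock=92 > 5
  After event 6: stock=79 > 5
  After event 7: stock=105 > 5
  After event 8: stock=104 > 5
  After event 9: stock=106 > 5
  After event 10: stock=91 > 5
Alert events: []. Count = 0

Answer: 0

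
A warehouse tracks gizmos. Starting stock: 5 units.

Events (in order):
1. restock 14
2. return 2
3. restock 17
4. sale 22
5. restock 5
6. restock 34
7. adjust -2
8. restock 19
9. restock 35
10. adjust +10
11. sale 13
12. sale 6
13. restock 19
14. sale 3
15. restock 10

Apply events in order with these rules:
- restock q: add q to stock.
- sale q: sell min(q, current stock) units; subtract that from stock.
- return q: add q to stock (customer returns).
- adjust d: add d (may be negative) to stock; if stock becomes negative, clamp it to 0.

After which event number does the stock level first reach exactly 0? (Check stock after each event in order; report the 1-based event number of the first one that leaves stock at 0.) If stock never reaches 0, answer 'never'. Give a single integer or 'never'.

Processing events:
Start: stock = 5
  Event 1 (restock 14): 5 + 14 = 19
  Event 2 (return 2): 19 + 2 = 21
  Event 3 (restock 17): 21 + 17 = 38
  Event 4 (sale 22): sell min(22,38)=22. stock: 38 - 22 = 16. total_sold = 22
  Event 5 (restock 5): 16 + 5 = 21
  Event 6 (restock 34): 21 + 34 = 55
  Event 7 (adjust -2): 55 + -2 = 53
  Event 8 (restock 19): 53 + 19 = 72
  Event 9 (restock 35): 72 + 35 = 107
  Event 10 (adjust +10): 107 + 10 = 117
  Event 11 (sale 13): sell min(13,117)=13. stock: 117 - 13 = 104. total_sold = 35
  Event 12 (sale 6): sell min(6,104)=6. stock: 104 - 6 = 98. total_sold = 41
  Event 13 (restock 19): 98 + 19 = 117
  Event 14 (sale 3): sell min(3,117)=3. stock: 117 - 3 = 114. total_sold = 44
  Event 15 (restock 10): 114 + 10 = 124
Final: stock = 124, total_sold = 44

Stock never reaches 0.

Answer: never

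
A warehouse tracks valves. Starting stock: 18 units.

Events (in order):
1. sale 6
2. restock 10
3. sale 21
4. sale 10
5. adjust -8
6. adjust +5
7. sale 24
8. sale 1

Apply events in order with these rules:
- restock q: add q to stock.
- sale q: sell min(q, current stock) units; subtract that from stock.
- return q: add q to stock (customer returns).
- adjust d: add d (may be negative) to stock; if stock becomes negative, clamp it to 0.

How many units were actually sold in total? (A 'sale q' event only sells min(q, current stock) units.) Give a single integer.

Processing events:
Start: stock = 18
  Event 1 (sale 6): sell min(6,18)=6. stock: 18 - 6 = 12. total_sold = 6
  Event 2 (restock 10): 12 + 10 = 22
  Event 3 (sale 21): sell min(21,22)=21. stock: 22 - 21 = 1. total_sold = 27
  Event 4 (sale 10): sell min(10,1)=1. stock: 1 - 1 = 0. total_sold = 28
  Event 5 (adjust -8): 0 + -8 = 0 (clamped to 0)
  Event 6 (adjust +5): 0 + 5 = 5
  Event 7 (sale 24): sell min(24,5)=5. stock: 5 - 5 = 0. total_sold = 33
  Event 8 (sale 1): sell min(1,0)=0. stock: 0 - 0 = 0. total_sold = 33
Final: stock = 0, total_sold = 33

Answer: 33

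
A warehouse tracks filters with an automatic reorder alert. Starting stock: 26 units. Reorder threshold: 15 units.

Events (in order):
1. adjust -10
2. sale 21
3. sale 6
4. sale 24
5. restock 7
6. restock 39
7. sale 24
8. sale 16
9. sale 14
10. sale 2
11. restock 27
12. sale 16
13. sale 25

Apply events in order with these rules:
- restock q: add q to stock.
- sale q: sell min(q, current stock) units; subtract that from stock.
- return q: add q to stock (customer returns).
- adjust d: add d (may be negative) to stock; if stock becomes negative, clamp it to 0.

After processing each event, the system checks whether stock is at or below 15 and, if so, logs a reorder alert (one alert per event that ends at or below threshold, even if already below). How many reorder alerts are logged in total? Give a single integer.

Processing events:
Start: stock = 26
  Event 1 (adjust -10): 26 + -10 = 16
  Event 2 (sale 21): sell min(21,16)=16. stock: 16 - 16 = 0. total_sold = 16
  Event 3 (sale 6): sell min(6,0)=0. stock: 0 - 0 = 0. total_sold = 16
  Event 4 (sale 24): sell min(24,0)=0. stock: 0 - 0 = 0. total_sold = 16
  Event 5 (restock 7): 0 + 7 = 7
  Event 6 (restock 39): 7 + 39 = 46
  Event 7 (sale 24): sell min(24,46)=24. stock: 46 - 24 = 22. total_sold = 40
  Event 8 (sale 16): sell min(16,22)=16. stock: 22 - 16 = 6. total_sold = 56
  Event 9 (sale 14): sell min(14,6)=6. stock: 6 - 6 = 0. total_sold = 62
  Event 10 (sale 2): sell min(2,0)=0. stock: 0 - 0 = 0. total_sold = 62
  Event 11 (restock 27): 0 + 27 = 27
  Event 12 (sale 16): sell min(16,27)=16. stock: 27 - 16 = 11. total_sold = 78
  Event 13 (sale 25): sell min(25,11)=11. stock: 11 - 11 = 0. total_sold = 89
Final: stock = 0, total_sold = 89

Checking against threshold 15:
  After event 1: stock=16 > 15
  After event 2: stock=0 <= 15 -> ALERT
  After event 3: stock=0 <= 15 -> ALERT
  After event 4: stock=0 <= 15 -> ALERT
  After event 5: stock=7 <= 15 -> ALERT
  After event 6: stock=46 > 15
  After event 7: stock=22 > 15
  After event 8: stock=6 <= 15 -> ALERT
  After event 9: stock=0 <= 15 -> ALERT
  After event 10: stock=0 <= 15 -> ALERT
  After event 11: stock=27 > 15
  After event 12: stock=11 <= 15 -> ALERT
  After event 13: stock=0 <= 15 -> ALERT
Alert events: [2, 3, 4, 5, 8, 9, 10, 12, 13]. Count = 9

Answer: 9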